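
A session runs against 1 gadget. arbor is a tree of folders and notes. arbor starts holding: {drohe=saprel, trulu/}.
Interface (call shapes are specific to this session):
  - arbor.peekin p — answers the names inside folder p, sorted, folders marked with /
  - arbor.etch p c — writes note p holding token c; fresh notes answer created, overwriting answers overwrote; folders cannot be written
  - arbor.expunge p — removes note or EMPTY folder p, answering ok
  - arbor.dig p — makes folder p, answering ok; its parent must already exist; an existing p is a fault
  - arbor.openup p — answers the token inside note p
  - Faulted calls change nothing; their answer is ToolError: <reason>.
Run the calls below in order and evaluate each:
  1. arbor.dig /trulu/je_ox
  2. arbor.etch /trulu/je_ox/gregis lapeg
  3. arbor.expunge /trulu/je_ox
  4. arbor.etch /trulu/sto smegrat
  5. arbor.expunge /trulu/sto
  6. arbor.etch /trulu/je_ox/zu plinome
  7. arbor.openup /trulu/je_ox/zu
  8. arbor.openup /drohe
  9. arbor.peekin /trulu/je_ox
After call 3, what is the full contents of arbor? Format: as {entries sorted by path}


Answer: {drohe=saprel, trulu/, trulu/je_ox/, trulu/je_ox/gregis=lapeg}

Derivation:
Act: dig[p: /trulu/je_ox]
Obs: ok
Act: etch[p: /trulu/je_ox/gregis; c: lapeg]
Obs: created
Act: expunge[p: /trulu/je_ox]
Obs: ToolError: not empty
Act: etch[p: /trulu/sto; c: smegrat]
Obs: created
Act: expunge[p: /trulu/sto]
Obs: ok
Act: etch[p: /trulu/je_ox/zu; c: plinome]
Obs: created
Act: openup[p: /trulu/je_ox/zu]
Obs: plinome
Act: openup[p: /drohe]
Obs: saprel
Act: peekin[p: /trulu/je_ox]
Obs: [gregis, zu]


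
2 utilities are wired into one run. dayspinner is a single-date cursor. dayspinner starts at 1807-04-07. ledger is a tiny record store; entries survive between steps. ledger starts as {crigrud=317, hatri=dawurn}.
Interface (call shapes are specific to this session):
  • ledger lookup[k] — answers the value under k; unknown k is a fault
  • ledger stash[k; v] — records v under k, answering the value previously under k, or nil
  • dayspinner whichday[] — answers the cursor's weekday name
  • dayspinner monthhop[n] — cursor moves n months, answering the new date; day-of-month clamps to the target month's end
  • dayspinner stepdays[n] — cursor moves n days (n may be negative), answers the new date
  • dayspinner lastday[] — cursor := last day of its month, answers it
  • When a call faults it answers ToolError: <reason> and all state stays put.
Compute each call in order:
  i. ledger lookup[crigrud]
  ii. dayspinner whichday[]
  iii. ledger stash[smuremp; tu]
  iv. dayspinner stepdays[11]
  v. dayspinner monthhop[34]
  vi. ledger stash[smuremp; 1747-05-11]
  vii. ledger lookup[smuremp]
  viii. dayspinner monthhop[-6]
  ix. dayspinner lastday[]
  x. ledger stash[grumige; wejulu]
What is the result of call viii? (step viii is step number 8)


Answer: 1809-08-18

Derivation:
==> ledger lookup(k='crigrud')
<== 317
==> dayspinner whichday()
<== Tuesday
==> ledger stash(k='smuremp', v='tu')
<== nil
==> dayspinner stepdays(n='11')
<== 1807-04-18
==> dayspinner monthhop(n='34')
<== 1810-02-18
==> ledger stash(k='smuremp', v='1747-05-11')
<== tu
==> ledger lookup(k='smuremp')
<== 1747-05-11
==> dayspinner monthhop(n='-6')
<== 1809-08-18
==> dayspinner lastday()
<== 1809-08-31
==> ledger stash(k='grumige', v='wejulu')
<== nil


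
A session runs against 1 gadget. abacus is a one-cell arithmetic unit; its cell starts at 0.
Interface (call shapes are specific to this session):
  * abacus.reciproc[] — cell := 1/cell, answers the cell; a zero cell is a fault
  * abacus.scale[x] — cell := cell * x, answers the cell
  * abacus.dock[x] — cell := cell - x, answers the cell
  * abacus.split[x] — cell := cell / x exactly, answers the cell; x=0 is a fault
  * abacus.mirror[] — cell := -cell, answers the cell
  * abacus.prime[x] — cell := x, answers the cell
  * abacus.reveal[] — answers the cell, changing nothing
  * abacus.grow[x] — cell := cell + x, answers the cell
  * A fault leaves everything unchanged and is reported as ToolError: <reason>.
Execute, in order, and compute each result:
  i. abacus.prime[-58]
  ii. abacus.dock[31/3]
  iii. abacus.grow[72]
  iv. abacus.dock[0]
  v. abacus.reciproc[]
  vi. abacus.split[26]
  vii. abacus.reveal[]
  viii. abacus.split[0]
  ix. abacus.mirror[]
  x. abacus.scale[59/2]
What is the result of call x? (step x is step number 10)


>>> abacus.prime x=-58
= -58
>>> abacus.dock x=31/3
= -205/3
>>> abacus.grow x=72
= 11/3
>>> abacus.dock x=0
= 11/3
>>> abacus.reciproc
= 3/11
>>> abacus.split x=26
= 3/286
>>> abacus.reveal
= 3/286
>>> abacus.split x=0
= ToolError: division by zero
>>> abacus.mirror
= -3/286
>>> abacus.scale x=59/2
= -177/572

Answer: -177/572


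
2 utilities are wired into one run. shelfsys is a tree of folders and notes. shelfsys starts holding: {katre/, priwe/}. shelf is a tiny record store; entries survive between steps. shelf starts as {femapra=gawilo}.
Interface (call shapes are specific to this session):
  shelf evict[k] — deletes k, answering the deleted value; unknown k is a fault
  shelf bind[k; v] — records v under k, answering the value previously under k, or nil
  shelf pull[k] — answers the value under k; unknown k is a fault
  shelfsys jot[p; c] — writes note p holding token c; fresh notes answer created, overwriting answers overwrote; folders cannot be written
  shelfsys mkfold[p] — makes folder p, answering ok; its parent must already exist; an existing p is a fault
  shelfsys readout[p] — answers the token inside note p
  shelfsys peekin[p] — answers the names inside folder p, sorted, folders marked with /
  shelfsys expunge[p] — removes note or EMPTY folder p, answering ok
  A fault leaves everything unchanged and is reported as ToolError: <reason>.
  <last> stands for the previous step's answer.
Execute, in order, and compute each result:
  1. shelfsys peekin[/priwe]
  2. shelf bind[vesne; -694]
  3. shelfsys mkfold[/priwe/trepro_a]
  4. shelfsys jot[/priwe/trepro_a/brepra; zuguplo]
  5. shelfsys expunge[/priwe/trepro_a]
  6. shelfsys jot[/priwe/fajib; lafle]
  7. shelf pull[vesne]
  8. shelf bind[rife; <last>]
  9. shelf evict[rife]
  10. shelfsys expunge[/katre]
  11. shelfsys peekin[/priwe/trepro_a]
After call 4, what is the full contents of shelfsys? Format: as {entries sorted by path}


Answer: {katre/, priwe/, priwe/trepro_a/, priwe/trepro_a/brepra=zuguplo}

Derivation:
% shelfsys peekin p→/priwe
[out] []
% shelf bind k→vesne v→-694
[out] nil
% shelfsys mkfold p→/priwe/trepro_a
[out] ok
% shelfsys jot p→/priwe/trepro_a/brepra c→zuguplo
[out] created
% shelfsys expunge p→/priwe/trepro_a
[out] ToolError: not empty
% shelfsys jot p→/priwe/fajib c→lafle
[out] created
% shelf pull k→vesne
[out] -694
% shelf bind k→rife v→<last>
[out] nil
% shelf evict k→rife
[out] -694
% shelfsys expunge p→/katre
[out] ok
% shelfsys peekin p→/priwe/trepro_a
[out] [brepra]


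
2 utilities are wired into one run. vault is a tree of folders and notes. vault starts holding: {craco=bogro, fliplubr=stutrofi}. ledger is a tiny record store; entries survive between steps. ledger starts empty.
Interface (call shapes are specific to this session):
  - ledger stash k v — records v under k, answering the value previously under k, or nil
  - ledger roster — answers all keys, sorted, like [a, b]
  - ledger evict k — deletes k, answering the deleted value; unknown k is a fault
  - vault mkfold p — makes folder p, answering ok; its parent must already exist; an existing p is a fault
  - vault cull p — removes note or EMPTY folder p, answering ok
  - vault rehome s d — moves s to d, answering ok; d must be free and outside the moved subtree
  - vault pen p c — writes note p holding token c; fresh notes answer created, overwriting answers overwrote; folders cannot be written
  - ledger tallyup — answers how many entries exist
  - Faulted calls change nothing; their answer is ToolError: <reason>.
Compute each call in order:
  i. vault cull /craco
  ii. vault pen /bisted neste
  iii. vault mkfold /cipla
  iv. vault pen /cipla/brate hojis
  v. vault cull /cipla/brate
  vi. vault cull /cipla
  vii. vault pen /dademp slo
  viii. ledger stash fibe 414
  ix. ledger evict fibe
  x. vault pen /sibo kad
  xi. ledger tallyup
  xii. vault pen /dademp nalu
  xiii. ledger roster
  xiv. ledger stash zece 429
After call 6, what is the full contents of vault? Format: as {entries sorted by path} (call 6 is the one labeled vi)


Answer: {bisted=neste, fliplubr=stutrofi}

Derivation:
// 1. vault cull(p='/craco') == ok
// 2. vault pen(p='/bisted', c='neste') == created
// 3. vault mkfold(p='/cipla') == ok
// 4. vault pen(p='/cipla/brate', c='hojis') == created
// 5. vault cull(p='/cipla/brate') == ok
// 6. vault cull(p='/cipla') == ok
// 7. vault pen(p='/dademp', c='slo') == created
// 8. ledger stash(k='fibe', v='414') == nil
// 9. ledger evict(k='fibe') == 414
// 10. vault pen(p='/sibo', c='kad') == created
// 11. ledger tallyup() == 0
// 12. vault pen(p='/dademp', c='nalu') == overwrote
// 13. ledger roster() == []
// 14. ledger stash(k='zece', v='429') == nil


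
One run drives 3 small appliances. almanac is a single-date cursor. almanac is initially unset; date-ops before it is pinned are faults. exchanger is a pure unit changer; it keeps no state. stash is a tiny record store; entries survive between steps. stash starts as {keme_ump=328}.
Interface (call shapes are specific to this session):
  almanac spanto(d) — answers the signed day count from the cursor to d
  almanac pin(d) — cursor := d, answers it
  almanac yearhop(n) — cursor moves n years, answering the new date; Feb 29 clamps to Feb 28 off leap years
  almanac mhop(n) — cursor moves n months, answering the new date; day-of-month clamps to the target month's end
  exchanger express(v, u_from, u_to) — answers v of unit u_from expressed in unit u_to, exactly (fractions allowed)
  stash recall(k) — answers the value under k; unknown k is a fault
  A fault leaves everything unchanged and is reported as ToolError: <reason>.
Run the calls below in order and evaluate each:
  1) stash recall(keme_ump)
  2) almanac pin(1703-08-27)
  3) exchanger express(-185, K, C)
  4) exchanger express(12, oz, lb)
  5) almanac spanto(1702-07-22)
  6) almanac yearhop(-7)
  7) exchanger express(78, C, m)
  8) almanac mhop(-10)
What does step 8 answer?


Answer: 1695-10-27

Derivation:
% stash recall(k=keme_ump) == 328
% almanac pin(d=1703-08-27) == 1703-08-27
% exchanger express(v=-185, u_from=K, u_to=C) == -9163/20
% exchanger express(v=12, u_from=oz, u_to=lb) == 3/4
% almanac spanto(d=1702-07-22) == -401
% almanac yearhop(n=-7) == 1696-08-27
% exchanger express(v=78, u_from=C, u_to=m) == ToolError: incompatible units
% almanac mhop(n=-10) == 1695-10-27


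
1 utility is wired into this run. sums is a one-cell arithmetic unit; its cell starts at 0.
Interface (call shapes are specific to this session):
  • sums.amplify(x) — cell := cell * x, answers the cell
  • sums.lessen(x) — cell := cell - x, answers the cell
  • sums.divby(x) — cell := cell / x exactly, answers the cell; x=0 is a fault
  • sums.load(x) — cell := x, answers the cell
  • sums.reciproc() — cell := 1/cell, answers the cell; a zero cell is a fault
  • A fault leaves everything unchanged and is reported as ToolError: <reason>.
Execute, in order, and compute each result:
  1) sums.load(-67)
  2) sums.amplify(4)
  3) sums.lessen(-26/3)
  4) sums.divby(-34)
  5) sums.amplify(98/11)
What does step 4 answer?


Step: load[-67]
Result: -67
Step: amplify[4]
Result: -268
Step: lessen[-26/3]
Result: -778/3
Step: divby[-34]
Result: 389/51
Step: amplify[98/11]
Result: 38122/561

Answer: 389/51


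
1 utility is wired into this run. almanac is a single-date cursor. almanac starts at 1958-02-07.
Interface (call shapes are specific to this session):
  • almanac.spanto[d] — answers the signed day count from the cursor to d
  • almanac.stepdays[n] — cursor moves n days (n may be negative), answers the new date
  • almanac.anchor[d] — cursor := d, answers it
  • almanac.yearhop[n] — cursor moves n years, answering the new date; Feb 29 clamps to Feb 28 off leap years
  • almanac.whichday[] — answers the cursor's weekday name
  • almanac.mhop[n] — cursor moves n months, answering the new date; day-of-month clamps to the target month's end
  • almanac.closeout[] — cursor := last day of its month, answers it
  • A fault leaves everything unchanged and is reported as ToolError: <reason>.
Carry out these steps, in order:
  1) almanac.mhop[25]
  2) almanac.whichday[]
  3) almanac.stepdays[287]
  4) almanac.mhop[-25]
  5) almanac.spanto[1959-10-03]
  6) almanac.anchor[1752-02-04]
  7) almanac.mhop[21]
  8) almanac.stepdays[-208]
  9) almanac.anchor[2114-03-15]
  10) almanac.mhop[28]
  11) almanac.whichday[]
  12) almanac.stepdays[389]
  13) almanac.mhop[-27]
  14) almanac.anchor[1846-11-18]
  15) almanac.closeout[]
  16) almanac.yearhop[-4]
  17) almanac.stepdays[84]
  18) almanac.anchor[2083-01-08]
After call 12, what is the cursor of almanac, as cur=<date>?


==> almanac.mhop(n=25)
<== 1960-03-07
==> almanac.whichday()
<== Monday
==> almanac.stepdays(n=287)
<== 1960-12-19
==> almanac.mhop(n=-25)
<== 1958-11-19
==> almanac.spanto(d=1959-10-03)
<== 318
==> almanac.anchor(d=1752-02-04)
<== 1752-02-04
==> almanac.mhop(n=21)
<== 1753-11-04
==> almanac.stepdays(n=-208)
<== 1753-04-10
==> almanac.anchor(d=2114-03-15)
<== 2114-03-15
==> almanac.mhop(n=28)
<== 2116-07-15
==> almanac.whichday()
<== Wednesday
==> almanac.stepdays(n=389)
<== 2117-08-08
==> almanac.mhop(n=-27)
<== 2115-05-08
==> almanac.anchor(d=1846-11-18)
<== 1846-11-18
==> almanac.closeout()
<== 1846-11-30
==> almanac.yearhop(n=-4)
<== 1842-11-30
==> almanac.stepdays(n=84)
<== 1843-02-22
==> almanac.anchor(d=2083-01-08)
<== 2083-01-08

Answer: cur=2117-08-08


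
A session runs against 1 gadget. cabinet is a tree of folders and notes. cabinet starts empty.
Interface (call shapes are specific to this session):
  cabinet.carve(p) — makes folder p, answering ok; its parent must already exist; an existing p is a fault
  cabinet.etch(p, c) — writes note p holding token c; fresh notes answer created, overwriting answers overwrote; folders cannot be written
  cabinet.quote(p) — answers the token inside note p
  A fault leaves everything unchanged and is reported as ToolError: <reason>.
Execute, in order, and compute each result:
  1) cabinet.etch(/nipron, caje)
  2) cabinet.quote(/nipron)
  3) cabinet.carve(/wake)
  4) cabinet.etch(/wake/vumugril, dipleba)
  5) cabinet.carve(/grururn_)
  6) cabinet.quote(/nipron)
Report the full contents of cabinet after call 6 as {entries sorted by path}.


→ cabinet.etch(p=/nipron, c=caje)
← created
→ cabinet.quote(p=/nipron)
← caje
→ cabinet.carve(p=/wake)
← ok
→ cabinet.etch(p=/wake/vumugril, c=dipleba)
← created
→ cabinet.carve(p=/grururn_)
← ok
→ cabinet.quote(p=/nipron)
← caje

Answer: {grururn_/, nipron=caje, wake/, wake/vumugril=dipleba}


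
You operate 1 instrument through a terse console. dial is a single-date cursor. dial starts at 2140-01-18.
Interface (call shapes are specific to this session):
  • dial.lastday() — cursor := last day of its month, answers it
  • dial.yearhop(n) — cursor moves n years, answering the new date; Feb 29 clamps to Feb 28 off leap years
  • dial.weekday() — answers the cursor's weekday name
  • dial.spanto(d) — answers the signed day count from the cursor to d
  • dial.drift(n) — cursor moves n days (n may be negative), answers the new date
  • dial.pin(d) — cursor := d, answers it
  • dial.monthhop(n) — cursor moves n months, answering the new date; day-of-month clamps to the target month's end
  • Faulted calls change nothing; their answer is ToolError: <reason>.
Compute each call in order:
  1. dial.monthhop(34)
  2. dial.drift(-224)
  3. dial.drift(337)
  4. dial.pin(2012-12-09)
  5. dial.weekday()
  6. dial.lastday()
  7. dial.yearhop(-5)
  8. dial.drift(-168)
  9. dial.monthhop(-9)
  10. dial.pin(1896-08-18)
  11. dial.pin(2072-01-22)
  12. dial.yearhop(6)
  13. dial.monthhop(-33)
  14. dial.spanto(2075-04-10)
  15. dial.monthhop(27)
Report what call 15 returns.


Answer: 2077-07-22

Derivation:
==> monthhop(n=34)
<== 2142-11-18
==> drift(n=-224)
<== 2142-04-08
==> drift(n=337)
<== 2143-03-11
==> pin(d=2012-12-09)
<== 2012-12-09
==> weekday()
<== Sunday
==> lastday()
<== 2012-12-31
==> yearhop(n=-5)
<== 2007-12-31
==> drift(n=-168)
<== 2007-07-16
==> monthhop(n=-9)
<== 2006-10-16
==> pin(d=1896-08-18)
<== 1896-08-18
==> pin(d=2072-01-22)
<== 2072-01-22
==> yearhop(n=6)
<== 2078-01-22
==> monthhop(n=-33)
<== 2075-04-22
==> spanto(d=2075-04-10)
<== -12
==> monthhop(n=27)
<== 2077-07-22


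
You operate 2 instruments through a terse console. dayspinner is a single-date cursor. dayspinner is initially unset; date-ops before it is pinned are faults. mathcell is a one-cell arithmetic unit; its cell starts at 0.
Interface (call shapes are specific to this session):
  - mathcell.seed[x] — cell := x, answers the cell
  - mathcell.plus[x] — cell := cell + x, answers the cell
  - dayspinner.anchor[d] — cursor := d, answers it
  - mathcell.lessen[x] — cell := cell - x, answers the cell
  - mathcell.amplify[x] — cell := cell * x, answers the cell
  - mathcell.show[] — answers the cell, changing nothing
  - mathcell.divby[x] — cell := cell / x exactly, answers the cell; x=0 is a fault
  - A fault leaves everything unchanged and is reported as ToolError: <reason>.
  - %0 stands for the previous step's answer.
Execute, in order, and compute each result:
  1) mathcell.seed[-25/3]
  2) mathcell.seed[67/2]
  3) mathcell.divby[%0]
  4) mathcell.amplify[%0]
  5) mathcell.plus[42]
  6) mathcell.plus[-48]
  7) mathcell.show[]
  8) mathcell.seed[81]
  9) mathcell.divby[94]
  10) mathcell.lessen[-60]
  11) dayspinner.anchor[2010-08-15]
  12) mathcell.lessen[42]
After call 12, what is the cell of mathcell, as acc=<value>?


Answer: acc=1773/94

Derivation:
→ seed(x='-25/3')
← -25/3
→ seed(x='67/2')
← 67/2
→ divby(x='%0')
← 1
→ amplify(x='%0')
← 1
→ plus(x='42')
← 43
→ plus(x='-48')
← -5
→ show()
← -5
→ seed(x='81')
← 81
→ divby(x='94')
← 81/94
→ lessen(x='-60')
← 5721/94
→ anchor(d='2010-08-15')
← 2010-08-15
→ lessen(x='42')
← 1773/94


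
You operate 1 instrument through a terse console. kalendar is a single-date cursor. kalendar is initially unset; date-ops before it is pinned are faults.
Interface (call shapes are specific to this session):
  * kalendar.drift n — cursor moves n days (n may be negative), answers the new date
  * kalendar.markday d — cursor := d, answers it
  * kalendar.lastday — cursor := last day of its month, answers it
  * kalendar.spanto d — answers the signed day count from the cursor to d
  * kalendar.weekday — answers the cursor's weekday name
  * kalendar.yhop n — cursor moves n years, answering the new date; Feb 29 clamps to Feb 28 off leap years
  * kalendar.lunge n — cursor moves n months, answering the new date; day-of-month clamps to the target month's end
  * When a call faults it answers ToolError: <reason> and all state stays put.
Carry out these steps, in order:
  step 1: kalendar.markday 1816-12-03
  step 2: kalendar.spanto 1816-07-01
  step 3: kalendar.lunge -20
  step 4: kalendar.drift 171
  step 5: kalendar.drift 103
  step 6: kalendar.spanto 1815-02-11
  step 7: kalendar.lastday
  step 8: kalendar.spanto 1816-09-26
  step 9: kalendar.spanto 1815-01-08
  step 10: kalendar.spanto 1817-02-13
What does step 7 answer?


Answer: 1816-01-31

Derivation:
> markday d='1816-12-03'
  1816-12-03
> spanto d='1816-07-01'
  -155
> lunge n='-20'
  1815-04-03
> drift n='171'
  1815-09-21
> drift n='103'
  1816-01-02
> spanto d='1815-02-11'
  -325
> lastday
  1816-01-31
> spanto d='1816-09-26'
  239
> spanto d='1815-01-08'
  -388
> spanto d='1817-02-13'
  379


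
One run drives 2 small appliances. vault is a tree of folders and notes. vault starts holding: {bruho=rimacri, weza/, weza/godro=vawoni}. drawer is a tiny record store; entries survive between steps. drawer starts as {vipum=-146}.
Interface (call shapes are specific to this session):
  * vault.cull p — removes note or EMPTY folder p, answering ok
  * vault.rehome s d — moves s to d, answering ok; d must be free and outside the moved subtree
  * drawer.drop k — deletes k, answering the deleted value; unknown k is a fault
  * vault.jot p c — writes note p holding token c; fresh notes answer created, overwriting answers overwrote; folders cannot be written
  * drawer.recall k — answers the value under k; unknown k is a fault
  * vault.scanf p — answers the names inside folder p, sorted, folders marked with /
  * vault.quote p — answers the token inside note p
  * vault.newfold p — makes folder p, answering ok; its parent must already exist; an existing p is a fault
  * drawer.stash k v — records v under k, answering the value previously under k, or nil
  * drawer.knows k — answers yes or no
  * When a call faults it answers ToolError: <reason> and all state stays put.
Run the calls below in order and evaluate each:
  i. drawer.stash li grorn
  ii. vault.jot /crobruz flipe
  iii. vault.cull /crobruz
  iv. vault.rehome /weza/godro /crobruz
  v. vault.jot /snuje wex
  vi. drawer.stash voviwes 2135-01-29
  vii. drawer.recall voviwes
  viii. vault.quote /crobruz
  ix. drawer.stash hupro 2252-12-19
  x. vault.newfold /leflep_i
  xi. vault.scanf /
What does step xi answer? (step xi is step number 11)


-- drawer.stash(k: li, v: grorn) == nil
-- vault.jot(p: /crobruz, c: flipe) == created
-- vault.cull(p: /crobruz) == ok
-- vault.rehome(s: /weza/godro, d: /crobruz) == ok
-- vault.jot(p: /snuje, c: wex) == created
-- drawer.stash(k: voviwes, v: 2135-01-29) == nil
-- drawer.recall(k: voviwes) == 2135-01-29
-- vault.quote(p: /crobruz) == vawoni
-- drawer.stash(k: hupro, v: 2252-12-19) == nil
-- vault.newfold(p: /leflep_i) == ok
-- vault.scanf(p: /) == [bruho, crobruz, leflep_i/, snuje, weza/]

Answer: [bruho, crobruz, leflep_i/, snuje, weza/]


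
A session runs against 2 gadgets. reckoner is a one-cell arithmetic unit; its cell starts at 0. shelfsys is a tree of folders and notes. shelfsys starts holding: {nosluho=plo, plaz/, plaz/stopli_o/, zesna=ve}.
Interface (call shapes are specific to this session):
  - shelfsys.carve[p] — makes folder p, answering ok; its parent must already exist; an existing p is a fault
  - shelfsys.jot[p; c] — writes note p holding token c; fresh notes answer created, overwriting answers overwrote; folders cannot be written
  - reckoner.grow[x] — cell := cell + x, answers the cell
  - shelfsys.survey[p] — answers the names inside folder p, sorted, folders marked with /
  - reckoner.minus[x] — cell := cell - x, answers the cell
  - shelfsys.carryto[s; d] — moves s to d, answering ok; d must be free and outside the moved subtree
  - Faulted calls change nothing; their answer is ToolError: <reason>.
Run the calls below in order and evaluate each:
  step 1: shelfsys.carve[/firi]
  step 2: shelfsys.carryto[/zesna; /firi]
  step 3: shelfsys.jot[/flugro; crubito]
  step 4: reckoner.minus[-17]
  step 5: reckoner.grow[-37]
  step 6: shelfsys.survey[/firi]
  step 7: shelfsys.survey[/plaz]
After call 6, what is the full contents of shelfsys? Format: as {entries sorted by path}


% shelfsys.carve /firi
  ok
% shelfsys.carryto /zesna /firi
  ToolError: exists
% shelfsys.jot /flugro crubito
  created
% reckoner.minus -17
  17
% reckoner.grow -37
  -20
% shelfsys.survey /firi
  []
% shelfsys.survey /plaz
  [stopli_o/]

Answer: {firi/, flugro=crubito, nosluho=plo, plaz/, plaz/stopli_o/, zesna=ve}


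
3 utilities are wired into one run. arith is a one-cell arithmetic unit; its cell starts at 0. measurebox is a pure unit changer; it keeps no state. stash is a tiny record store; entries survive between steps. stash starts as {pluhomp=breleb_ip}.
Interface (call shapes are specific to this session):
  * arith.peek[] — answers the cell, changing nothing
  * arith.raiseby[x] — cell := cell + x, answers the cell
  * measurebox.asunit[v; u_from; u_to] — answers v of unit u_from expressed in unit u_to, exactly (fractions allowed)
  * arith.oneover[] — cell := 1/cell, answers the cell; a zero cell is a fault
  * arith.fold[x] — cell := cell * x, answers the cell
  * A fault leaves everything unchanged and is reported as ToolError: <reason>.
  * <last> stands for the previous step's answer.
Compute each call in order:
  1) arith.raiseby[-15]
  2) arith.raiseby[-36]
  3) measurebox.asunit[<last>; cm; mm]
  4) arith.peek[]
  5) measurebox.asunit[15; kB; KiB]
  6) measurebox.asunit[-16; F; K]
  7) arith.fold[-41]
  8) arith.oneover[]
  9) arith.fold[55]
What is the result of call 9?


Answer: 55/2091

Derivation:
~$ arith.raiseby x=-15
  -15
~$ arith.raiseby x=-36
  -51
~$ measurebox.asunit v=<last> u_from=cm u_to=mm
  -510
~$ arith.peek
  -51
~$ measurebox.asunit v=15 u_from=kB u_to=KiB
  1875/128
~$ measurebox.asunit v=-16 u_from=F u_to=K
  14789/60
~$ arith.fold x=-41
  2091
~$ arith.oneover
  1/2091
~$ arith.fold x=55
  55/2091


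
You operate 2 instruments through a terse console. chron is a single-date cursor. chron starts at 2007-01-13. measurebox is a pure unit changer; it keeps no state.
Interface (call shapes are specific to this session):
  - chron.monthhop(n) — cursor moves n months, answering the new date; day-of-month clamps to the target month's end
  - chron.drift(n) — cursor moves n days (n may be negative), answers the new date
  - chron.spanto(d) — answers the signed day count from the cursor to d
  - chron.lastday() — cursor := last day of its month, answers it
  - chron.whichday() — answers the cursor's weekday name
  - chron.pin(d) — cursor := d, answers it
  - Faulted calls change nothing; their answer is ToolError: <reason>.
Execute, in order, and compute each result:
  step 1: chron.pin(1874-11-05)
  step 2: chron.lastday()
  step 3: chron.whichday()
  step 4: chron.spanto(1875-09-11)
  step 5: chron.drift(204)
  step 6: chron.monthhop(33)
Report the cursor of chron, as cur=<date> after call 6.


Answer: cur=1878-03-22

Derivation:
[in] chron.pin d='1874-11-05'
[out] 1874-11-05
[in] chron.lastday
[out] 1874-11-30
[in] chron.whichday
[out] Monday
[in] chron.spanto d='1875-09-11'
[out] 285
[in] chron.drift n='204'
[out] 1875-06-22
[in] chron.monthhop n='33'
[out] 1878-03-22


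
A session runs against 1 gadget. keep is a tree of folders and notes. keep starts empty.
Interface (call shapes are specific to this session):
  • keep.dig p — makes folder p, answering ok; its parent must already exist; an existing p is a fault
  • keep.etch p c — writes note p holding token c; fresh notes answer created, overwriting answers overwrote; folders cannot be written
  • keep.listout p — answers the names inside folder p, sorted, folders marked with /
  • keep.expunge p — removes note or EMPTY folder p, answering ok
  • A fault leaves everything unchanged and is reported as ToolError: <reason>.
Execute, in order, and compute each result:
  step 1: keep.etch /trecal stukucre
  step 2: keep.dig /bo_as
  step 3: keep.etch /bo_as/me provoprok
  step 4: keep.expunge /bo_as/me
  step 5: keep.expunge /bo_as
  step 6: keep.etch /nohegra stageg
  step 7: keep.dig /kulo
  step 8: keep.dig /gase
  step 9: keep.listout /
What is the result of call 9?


I use keep.etch on /trecal, stukucre, and see created.
I run keep.dig on /bo_as, which returns ok.
I invoke keep.etch on /bo_as/me, provoprok, → created.
Then keep.expunge on /bo_as/me, → ok.
Then keep.expunge on /bo_as, and get ok.
Invoking keep.etch on /nohegra, stageg, — result: created.
I call keep.dig on /kulo, which returns ok.
Then keep.dig on /gase, giving ok.
I call keep.listout on /, and get [gase/, kulo/, nohegra, trecal].

Answer: [gase/, kulo/, nohegra, trecal]


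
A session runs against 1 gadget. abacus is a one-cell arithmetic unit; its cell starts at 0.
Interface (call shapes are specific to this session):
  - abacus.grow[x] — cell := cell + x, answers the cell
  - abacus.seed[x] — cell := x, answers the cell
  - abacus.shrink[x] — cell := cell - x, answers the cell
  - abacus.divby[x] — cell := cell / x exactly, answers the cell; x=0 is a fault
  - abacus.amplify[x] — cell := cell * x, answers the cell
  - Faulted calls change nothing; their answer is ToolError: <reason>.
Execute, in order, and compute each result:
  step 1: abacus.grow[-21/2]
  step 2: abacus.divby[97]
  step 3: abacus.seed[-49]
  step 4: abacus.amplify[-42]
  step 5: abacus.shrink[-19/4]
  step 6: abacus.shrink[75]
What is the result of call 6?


CALL grow[x: -21/2]
RET  -21/2
CALL divby[x: 97]
RET  -21/194
CALL seed[x: -49]
RET  -49
CALL amplify[x: -42]
RET  2058
CALL shrink[x: -19/4]
RET  8251/4
CALL shrink[x: 75]
RET  7951/4

Answer: 7951/4


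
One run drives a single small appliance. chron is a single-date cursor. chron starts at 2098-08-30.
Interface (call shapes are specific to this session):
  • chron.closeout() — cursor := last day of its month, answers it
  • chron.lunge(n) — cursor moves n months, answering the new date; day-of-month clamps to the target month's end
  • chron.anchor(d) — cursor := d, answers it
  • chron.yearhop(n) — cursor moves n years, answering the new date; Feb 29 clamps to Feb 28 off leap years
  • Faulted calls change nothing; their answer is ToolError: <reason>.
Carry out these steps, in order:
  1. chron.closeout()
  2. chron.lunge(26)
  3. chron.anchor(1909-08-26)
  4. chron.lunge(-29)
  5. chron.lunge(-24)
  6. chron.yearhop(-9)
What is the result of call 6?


Answer: 1896-03-26

Derivation:
% 1. chron.closeout() == 2098-08-31
% 2. chron.lunge(n: 26) == 2100-10-31
% 3. chron.anchor(d: 1909-08-26) == 1909-08-26
% 4. chron.lunge(n: -29) == 1907-03-26
% 5. chron.lunge(n: -24) == 1905-03-26
% 6. chron.yearhop(n: -9) == 1896-03-26


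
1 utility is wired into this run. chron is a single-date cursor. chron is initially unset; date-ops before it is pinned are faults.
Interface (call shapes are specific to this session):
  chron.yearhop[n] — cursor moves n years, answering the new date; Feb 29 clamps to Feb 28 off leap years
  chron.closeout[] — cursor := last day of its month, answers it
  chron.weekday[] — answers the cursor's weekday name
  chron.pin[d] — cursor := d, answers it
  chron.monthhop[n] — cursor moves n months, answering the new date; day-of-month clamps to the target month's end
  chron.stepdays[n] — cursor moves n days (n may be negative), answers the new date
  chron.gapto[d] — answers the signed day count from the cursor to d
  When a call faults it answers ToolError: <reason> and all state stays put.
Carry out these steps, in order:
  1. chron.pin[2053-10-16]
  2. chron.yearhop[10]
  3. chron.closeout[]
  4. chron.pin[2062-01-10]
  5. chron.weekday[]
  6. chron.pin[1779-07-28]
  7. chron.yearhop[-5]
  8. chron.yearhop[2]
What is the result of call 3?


Answer: 2063-10-31

Derivation:
Now I run chron.pin on d='2053-10-16', which returns 2053-10-16.
Using chron.yearhop on n='10', — result: 2063-10-16.
Invoking chron.closeout(), and get 2063-10-31.
Calling chron.pin on d='2062-01-10', — result: 2062-01-10.
Then chron.weekday: Tuesday.
Using chron.pin on d='1779-07-28', and get 1779-07-28.
I use chron.yearhop on n='-5', — result: 1774-07-28.
I run chron.yearhop on n='2': 1776-07-28.


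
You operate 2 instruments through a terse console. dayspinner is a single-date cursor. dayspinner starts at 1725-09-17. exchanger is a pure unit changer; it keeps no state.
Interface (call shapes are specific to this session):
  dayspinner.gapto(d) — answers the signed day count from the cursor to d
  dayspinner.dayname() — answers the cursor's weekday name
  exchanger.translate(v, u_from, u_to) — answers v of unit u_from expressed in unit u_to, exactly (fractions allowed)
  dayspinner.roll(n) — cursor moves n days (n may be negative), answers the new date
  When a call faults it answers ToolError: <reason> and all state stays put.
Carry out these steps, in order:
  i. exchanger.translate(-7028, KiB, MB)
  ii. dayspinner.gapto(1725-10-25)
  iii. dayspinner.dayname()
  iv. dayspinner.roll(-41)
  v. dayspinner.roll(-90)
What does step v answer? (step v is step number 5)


Answer: 1725-05-09

Derivation:
% exchanger.translate v=-7028 u_from=KiB u_to=MB
= -112448/15625
% dayspinner.gapto d=1725-10-25
= 38
% dayspinner.dayname
= Monday
% dayspinner.roll n=-41
= 1725-08-07
% dayspinner.roll n=-90
= 1725-05-09


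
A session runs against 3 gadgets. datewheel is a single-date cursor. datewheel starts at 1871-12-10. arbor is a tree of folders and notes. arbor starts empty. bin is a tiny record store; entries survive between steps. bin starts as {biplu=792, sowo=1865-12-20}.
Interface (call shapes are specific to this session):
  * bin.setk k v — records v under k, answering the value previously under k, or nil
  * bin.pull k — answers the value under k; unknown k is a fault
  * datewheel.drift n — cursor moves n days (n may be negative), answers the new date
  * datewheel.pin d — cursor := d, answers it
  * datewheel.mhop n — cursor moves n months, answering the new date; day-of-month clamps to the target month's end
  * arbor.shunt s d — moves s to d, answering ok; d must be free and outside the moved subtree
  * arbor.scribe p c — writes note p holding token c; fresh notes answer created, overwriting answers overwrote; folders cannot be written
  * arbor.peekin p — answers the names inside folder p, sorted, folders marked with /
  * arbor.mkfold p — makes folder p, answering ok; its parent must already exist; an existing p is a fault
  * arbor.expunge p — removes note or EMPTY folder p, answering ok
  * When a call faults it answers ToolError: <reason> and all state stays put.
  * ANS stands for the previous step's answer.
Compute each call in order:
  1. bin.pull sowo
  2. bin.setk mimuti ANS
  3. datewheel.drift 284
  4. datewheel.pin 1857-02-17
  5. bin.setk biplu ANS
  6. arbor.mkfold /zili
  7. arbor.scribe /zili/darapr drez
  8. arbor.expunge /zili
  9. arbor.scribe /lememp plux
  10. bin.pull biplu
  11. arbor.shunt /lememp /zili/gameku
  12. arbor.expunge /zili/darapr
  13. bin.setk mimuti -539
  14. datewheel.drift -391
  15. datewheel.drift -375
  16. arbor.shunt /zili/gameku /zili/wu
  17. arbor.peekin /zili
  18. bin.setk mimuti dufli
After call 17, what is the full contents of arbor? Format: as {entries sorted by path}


# pull(sowo) -> 1865-12-20
# setk(mimuti, ANS) -> nil
# drift(284) -> 1872-09-19
# pin(1857-02-17) -> 1857-02-17
# setk(biplu, ANS) -> 792
# mkfold(/zili) -> ok
# scribe(/zili/darapr, drez) -> created
# expunge(/zili) -> ToolError: not empty
# scribe(/lememp, plux) -> created
# pull(biplu) -> 1857-02-17
# shunt(/lememp, /zili/gameku) -> ok
# expunge(/zili/darapr) -> ok
# setk(mimuti, -539) -> 1865-12-20
# drift(-391) -> 1856-01-23
# drift(-375) -> 1855-01-13
# shunt(/zili/gameku, /zili/wu) -> ok
# peekin(/zili) -> [wu]
# setk(mimuti, dufli) -> -539

Answer: {zili/, zili/wu=plux}


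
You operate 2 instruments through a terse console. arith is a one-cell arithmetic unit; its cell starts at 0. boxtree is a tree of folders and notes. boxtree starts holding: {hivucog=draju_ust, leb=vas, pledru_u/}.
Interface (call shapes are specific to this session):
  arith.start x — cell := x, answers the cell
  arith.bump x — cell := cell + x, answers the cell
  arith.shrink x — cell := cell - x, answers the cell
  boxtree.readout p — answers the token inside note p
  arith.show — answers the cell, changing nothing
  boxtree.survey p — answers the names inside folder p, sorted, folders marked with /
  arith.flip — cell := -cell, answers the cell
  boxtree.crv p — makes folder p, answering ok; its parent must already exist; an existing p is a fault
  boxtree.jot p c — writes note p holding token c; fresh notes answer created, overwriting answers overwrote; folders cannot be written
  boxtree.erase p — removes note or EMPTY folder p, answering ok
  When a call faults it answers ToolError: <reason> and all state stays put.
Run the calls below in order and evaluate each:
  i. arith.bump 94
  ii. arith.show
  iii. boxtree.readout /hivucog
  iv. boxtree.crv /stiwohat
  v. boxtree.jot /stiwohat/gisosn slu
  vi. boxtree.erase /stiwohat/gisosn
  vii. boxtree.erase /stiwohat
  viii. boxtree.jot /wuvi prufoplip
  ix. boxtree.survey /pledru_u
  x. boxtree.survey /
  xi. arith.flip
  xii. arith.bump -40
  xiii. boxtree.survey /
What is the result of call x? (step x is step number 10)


Answer: [hivucog, leb, pledru_u/, wuvi]

Derivation:
-> arith.bump(x→94)
<- 94
-> arith.show()
<- 94
-> boxtree.readout(p→/hivucog)
<- draju_ust
-> boxtree.crv(p→/stiwohat)
<- ok
-> boxtree.jot(p→/stiwohat/gisosn, c→slu)
<- created
-> boxtree.erase(p→/stiwohat/gisosn)
<- ok
-> boxtree.erase(p→/stiwohat)
<- ok
-> boxtree.jot(p→/wuvi, c→prufoplip)
<- created
-> boxtree.survey(p→/pledru_u)
<- []
-> boxtree.survey(p→/)
<- [hivucog, leb, pledru_u/, wuvi]
-> arith.flip()
<- -94
-> arith.bump(x→-40)
<- -134
-> boxtree.survey(p→/)
<- [hivucog, leb, pledru_u/, wuvi]


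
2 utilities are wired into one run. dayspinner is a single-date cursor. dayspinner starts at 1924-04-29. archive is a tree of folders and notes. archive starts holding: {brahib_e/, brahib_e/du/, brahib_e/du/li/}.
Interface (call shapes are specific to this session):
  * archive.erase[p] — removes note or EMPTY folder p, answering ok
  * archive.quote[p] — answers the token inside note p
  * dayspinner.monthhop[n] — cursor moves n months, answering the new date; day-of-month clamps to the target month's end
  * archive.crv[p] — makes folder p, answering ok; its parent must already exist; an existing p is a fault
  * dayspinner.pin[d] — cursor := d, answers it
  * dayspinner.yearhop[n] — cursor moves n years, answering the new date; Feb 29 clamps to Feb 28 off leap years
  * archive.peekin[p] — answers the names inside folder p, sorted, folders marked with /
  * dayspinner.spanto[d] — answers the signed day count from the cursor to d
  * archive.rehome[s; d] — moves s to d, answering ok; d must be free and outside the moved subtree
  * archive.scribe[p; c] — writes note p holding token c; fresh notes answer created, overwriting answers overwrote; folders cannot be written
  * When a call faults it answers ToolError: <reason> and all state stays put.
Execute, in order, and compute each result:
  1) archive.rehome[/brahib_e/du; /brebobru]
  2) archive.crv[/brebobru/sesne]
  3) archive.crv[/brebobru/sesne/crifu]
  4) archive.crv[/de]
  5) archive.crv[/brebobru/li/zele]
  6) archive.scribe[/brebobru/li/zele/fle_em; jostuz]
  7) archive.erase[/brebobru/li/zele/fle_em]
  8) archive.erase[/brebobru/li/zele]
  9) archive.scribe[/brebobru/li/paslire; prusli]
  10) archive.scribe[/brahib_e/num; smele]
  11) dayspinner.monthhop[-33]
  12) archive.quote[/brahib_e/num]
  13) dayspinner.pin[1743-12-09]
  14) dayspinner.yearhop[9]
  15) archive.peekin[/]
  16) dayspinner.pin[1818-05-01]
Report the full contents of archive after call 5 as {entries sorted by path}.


Answer: {brahib_e/, brebobru/, brebobru/li/, brebobru/li/zele/, brebobru/sesne/, brebobru/sesne/crifu/, de/}

Derivation:
Do: rehome[/brahib_e/du; /brebobru]
See: ok
Do: crv[/brebobru/sesne]
See: ok
Do: crv[/brebobru/sesne/crifu]
See: ok
Do: crv[/de]
See: ok
Do: crv[/brebobru/li/zele]
See: ok
Do: scribe[/brebobru/li/zele/fle_em; jostuz]
See: created
Do: erase[/brebobru/li/zele/fle_em]
See: ok
Do: erase[/brebobru/li/zele]
See: ok
Do: scribe[/brebobru/li/paslire; prusli]
See: created
Do: scribe[/brahib_e/num; smele]
See: created
Do: monthhop[-33]
See: 1921-07-29
Do: quote[/brahib_e/num]
See: smele
Do: pin[1743-12-09]
See: 1743-12-09
Do: yearhop[9]
See: 1752-12-09
Do: peekin[/]
See: [brahib_e/, brebobru/, de/]
Do: pin[1818-05-01]
See: 1818-05-01


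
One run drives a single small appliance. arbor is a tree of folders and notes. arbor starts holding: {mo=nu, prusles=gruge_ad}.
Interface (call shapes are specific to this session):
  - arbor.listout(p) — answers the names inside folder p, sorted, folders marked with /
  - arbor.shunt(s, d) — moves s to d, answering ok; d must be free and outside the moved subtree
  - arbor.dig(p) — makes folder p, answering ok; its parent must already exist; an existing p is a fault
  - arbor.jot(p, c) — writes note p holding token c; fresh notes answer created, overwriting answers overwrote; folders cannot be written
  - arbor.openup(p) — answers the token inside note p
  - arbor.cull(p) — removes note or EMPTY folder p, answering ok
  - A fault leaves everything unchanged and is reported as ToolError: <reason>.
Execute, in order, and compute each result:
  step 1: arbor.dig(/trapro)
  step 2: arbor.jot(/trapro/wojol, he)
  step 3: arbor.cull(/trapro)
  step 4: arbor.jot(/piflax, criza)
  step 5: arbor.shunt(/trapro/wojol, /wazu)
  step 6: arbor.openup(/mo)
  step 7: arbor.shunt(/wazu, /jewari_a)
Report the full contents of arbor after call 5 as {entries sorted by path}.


// 1. arbor.dig(p→/trapro) -> ok
// 2. arbor.jot(p→/trapro/wojol, c→he) -> created
// 3. arbor.cull(p→/trapro) -> ToolError: not empty
// 4. arbor.jot(p→/piflax, c→criza) -> created
// 5. arbor.shunt(s→/trapro/wojol, d→/wazu) -> ok
// 6. arbor.openup(p→/mo) -> nu
// 7. arbor.shunt(s→/wazu, d→/jewari_a) -> ok

Answer: {mo=nu, piflax=criza, prusles=gruge_ad, trapro/, wazu=he}
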